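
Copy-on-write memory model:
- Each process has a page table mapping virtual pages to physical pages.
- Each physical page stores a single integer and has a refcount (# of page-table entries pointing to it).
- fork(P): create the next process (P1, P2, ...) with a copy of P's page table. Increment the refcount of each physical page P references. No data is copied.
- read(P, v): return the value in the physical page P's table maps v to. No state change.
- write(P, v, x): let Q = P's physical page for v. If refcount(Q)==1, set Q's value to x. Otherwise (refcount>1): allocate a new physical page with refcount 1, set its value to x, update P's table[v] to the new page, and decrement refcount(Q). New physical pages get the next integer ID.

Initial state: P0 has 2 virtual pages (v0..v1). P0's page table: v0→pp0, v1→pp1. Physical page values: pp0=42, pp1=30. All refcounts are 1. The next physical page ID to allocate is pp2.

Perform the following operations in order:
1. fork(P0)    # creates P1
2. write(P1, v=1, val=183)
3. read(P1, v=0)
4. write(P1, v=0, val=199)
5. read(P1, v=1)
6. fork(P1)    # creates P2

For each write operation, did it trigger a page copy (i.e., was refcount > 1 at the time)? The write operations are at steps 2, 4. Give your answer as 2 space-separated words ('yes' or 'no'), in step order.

Op 1: fork(P0) -> P1. 2 ppages; refcounts: pp0:2 pp1:2
Op 2: write(P1, v1, 183). refcount(pp1)=2>1 -> COPY to pp2. 3 ppages; refcounts: pp0:2 pp1:1 pp2:1
Op 3: read(P1, v0) -> 42. No state change.
Op 4: write(P1, v0, 199). refcount(pp0)=2>1 -> COPY to pp3. 4 ppages; refcounts: pp0:1 pp1:1 pp2:1 pp3:1
Op 5: read(P1, v1) -> 183. No state change.
Op 6: fork(P1) -> P2. 4 ppages; refcounts: pp0:1 pp1:1 pp2:2 pp3:2

yes yes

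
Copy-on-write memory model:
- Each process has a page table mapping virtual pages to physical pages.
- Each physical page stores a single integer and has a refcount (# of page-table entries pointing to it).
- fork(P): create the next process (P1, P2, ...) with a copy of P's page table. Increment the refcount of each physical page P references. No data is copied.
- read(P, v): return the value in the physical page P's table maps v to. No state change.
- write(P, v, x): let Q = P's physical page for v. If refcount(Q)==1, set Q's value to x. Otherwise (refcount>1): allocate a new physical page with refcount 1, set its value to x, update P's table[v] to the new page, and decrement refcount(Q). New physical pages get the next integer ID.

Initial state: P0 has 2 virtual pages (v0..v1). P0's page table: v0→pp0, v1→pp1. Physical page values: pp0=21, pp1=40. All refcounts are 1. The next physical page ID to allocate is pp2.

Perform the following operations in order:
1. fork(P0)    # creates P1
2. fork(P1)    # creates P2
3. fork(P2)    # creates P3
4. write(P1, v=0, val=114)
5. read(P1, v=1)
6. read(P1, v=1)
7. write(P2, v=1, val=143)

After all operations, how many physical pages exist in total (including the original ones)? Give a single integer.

Answer: 4

Derivation:
Op 1: fork(P0) -> P1. 2 ppages; refcounts: pp0:2 pp1:2
Op 2: fork(P1) -> P2. 2 ppages; refcounts: pp0:3 pp1:3
Op 3: fork(P2) -> P3. 2 ppages; refcounts: pp0:4 pp1:4
Op 4: write(P1, v0, 114). refcount(pp0)=4>1 -> COPY to pp2. 3 ppages; refcounts: pp0:3 pp1:4 pp2:1
Op 5: read(P1, v1) -> 40. No state change.
Op 6: read(P1, v1) -> 40. No state change.
Op 7: write(P2, v1, 143). refcount(pp1)=4>1 -> COPY to pp3. 4 ppages; refcounts: pp0:3 pp1:3 pp2:1 pp3:1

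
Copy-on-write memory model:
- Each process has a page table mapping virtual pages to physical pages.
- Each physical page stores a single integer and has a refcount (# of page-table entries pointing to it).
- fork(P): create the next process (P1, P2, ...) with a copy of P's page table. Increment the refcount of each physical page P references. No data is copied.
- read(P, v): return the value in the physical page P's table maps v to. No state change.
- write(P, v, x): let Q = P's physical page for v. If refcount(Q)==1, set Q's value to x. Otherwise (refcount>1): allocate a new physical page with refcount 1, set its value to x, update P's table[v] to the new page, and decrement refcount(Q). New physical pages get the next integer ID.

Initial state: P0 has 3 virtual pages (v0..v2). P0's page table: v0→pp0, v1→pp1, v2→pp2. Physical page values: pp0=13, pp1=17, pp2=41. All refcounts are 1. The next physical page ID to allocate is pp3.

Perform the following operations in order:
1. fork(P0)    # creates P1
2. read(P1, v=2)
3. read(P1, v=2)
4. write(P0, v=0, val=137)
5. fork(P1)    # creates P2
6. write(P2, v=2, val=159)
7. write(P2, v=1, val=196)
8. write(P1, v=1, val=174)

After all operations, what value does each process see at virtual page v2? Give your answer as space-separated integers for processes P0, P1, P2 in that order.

Answer: 41 41 159

Derivation:
Op 1: fork(P0) -> P1. 3 ppages; refcounts: pp0:2 pp1:2 pp2:2
Op 2: read(P1, v2) -> 41. No state change.
Op 3: read(P1, v2) -> 41. No state change.
Op 4: write(P0, v0, 137). refcount(pp0)=2>1 -> COPY to pp3. 4 ppages; refcounts: pp0:1 pp1:2 pp2:2 pp3:1
Op 5: fork(P1) -> P2. 4 ppages; refcounts: pp0:2 pp1:3 pp2:3 pp3:1
Op 6: write(P2, v2, 159). refcount(pp2)=3>1 -> COPY to pp4. 5 ppages; refcounts: pp0:2 pp1:3 pp2:2 pp3:1 pp4:1
Op 7: write(P2, v1, 196). refcount(pp1)=3>1 -> COPY to pp5. 6 ppages; refcounts: pp0:2 pp1:2 pp2:2 pp3:1 pp4:1 pp5:1
Op 8: write(P1, v1, 174). refcount(pp1)=2>1 -> COPY to pp6. 7 ppages; refcounts: pp0:2 pp1:1 pp2:2 pp3:1 pp4:1 pp5:1 pp6:1
P0: v2 -> pp2 = 41
P1: v2 -> pp2 = 41
P2: v2 -> pp4 = 159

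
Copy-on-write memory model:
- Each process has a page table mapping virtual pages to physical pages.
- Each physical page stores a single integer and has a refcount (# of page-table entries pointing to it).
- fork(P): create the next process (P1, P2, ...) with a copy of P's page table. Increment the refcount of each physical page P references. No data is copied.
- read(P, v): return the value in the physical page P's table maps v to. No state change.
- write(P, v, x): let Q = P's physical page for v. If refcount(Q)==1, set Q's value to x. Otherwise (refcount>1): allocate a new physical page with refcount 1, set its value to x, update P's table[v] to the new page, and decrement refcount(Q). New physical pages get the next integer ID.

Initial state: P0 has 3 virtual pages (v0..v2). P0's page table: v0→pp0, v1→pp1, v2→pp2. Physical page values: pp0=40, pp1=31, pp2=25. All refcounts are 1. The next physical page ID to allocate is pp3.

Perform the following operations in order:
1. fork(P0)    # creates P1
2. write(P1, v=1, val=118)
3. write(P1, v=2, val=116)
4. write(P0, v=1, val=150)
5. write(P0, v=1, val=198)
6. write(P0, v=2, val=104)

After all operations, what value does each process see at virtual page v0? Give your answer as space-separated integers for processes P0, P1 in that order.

Answer: 40 40

Derivation:
Op 1: fork(P0) -> P1. 3 ppages; refcounts: pp0:2 pp1:2 pp2:2
Op 2: write(P1, v1, 118). refcount(pp1)=2>1 -> COPY to pp3. 4 ppages; refcounts: pp0:2 pp1:1 pp2:2 pp3:1
Op 3: write(P1, v2, 116). refcount(pp2)=2>1 -> COPY to pp4. 5 ppages; refcounts: pp0:2 pp1:1 pp2:1 pp3:1 pp4:1
Op 4: write(P0, v1, 150). refcount(pp1)=1 -> write in place. 5 ppages; refcounts: pp0:2 pp1:1 pp2:1 pp3:1 pp4:1
Op 5: write(P0, v1, 198). refcount(pp1)=1 -> write in place. 5 ppages; refcounts: pp0:2 pp1:1 pp2:1 pp3:1 pp4:1
Op 6: write(P0, v2, 104). refcount(pp2)=1 -> write in place. 5 ppages; refcounts: pp0:2 pp1:1 pp2:1 pp3:1 pp4:1
P0: v0 -> pp0 = 40
P1: v0 -> pp0 = 40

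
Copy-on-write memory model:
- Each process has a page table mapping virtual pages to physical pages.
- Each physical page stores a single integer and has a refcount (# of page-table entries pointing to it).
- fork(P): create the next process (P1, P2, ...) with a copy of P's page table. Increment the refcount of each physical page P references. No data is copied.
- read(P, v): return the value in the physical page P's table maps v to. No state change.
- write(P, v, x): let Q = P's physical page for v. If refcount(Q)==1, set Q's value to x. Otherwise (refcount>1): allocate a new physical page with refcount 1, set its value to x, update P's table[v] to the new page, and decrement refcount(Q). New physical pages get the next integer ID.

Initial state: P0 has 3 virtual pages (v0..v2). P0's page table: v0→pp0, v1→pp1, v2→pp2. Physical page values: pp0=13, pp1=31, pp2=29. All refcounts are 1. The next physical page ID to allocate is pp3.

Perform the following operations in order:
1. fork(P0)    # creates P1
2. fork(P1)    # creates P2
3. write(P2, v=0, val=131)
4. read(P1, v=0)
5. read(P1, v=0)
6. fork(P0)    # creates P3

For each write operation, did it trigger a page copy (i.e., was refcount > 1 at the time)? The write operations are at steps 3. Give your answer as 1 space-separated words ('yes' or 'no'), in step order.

Op 1: fork(P0) -> P1. 3 ppages; refcounts: pp0:2 pp1:2 pp2:2
Op 2: fork(P1) -> P2. 3 ppages; refcounts: pp0:3 pp1:3 pp2:3
Op 3: write(P2, v0, 131). refcount(pp0)=3>1 -> COPY to pp3. 4 ppages; refcounts: pp0:2 pp1:3 pp2:3 pp3:1
Op 4: read(P1, v0) -> 13. No state change.
Op 5: read(P1, v0) -> 13. No state change.
Op 6: fork(P0) -> P3. 4 ppages; refcounts: pp0:3 pp1:4 pp2:4 pp3:1

yes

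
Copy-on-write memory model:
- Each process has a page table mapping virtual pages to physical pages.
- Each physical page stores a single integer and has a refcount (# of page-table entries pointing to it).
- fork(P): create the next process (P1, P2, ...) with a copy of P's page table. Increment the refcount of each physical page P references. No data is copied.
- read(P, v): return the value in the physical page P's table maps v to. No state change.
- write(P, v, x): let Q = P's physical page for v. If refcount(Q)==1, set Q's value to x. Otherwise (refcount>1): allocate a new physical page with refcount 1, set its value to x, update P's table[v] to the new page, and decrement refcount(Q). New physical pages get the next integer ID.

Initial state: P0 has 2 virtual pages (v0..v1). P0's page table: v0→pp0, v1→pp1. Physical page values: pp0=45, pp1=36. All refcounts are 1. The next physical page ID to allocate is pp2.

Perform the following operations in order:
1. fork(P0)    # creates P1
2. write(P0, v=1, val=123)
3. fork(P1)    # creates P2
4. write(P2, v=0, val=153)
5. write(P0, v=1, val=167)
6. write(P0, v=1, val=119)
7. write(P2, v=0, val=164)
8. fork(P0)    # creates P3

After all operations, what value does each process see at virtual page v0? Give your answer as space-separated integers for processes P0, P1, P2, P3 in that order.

Op 1: fork(P0) -> P1. 2 ppages; refcounts: pp0:2 pp1:2
Op 2: write(P0, v1, 123). refcount(pp1)=2>1 -> COPY to pp2. 3 ppages; refcounts: pp0:2 pp1:1 pp2:1
Op 3: fork(P1) -> P2. 3 ppages; refcounts: pp0:3 pp1:2 pp2:1
Op 4: write(P2, v0, 153). refcount(pp0)=3>1 -> COPY to pp3. 4 ppages; refcounts: pp0:2 pp1:2 pp2:1 pp3:1
Op 5: write(P0, v1, 167). refcount(pp2)=1 -> write in place. 4 ppages; refcounts: pp0:2 pp1:2 pp2:1 pp3:1
Op 6: write(P0, v1, 119). refcount(pp2)=1 -> write in place. 4 ppages; refcounts: pp0:2 pp1:2 pp2:1 pp3:1
Op 7: write(P2, v0, 164). refcount(pp3)=1 -> write in place. 4 ppages; refcounts: pp0:2 pp1:2 pp2:1 pp3:1
Op 8: fork(P0) -> P3. 4 ppages; refcounts: pp0:3 pp1:2 pp2:2 pp3:1
P0: v0 -> pp0 = 45
P1: v0 -> pp0 = 45
P2: v0 -> pp3 = 164
P3: v0 -> pp0 = 45

Answer: 45 45 164 45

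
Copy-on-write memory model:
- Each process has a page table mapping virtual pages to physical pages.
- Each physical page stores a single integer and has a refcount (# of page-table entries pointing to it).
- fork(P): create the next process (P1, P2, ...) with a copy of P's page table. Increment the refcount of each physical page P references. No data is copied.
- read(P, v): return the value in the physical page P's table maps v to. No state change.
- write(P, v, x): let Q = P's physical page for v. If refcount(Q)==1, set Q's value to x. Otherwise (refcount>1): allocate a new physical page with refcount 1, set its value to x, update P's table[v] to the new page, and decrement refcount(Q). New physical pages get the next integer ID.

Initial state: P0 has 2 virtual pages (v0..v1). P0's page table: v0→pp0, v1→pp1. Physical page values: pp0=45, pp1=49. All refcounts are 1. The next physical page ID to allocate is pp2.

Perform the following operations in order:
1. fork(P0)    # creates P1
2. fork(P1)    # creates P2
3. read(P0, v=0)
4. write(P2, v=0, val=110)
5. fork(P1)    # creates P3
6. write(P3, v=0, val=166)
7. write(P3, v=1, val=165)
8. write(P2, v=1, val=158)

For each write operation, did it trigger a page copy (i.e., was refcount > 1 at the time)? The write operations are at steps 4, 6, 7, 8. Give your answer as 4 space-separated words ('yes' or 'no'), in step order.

Op 1: fork(P0) -> P1. 2 ppages; refcounts: pp0:2 pp1:2
Op 2: fork(P1) -> P2. 2 ppages; refcounts: pp0:3 pp1:3
Op 3: read(P0, v0) -> 45. No state change.
Op 4: write(P2, v0, 110). refcount(pp0)=3>1 -> COPY to pp2. 3 ppages; refcounts: pp0:2 pp1:3 pp2:1
Op 5: fork(P1) -> P3. 3 ppages; refcounts: pp0:3 pp1:4 pp2:1
Op 6: write(P3, v0, 166). refcount(pp0)=3>1 -> COPY to pp3. 4 ppages; refcounts: pp0:2 pp1:4 pp2:1 pp3:1
Op 7: write(P3, v1, 165). refcount(pp1)=4>1 -> COPY to pp4. 5 ppages; refcounts: pp0:2 pp1:3 pp2:1 pp3:1 pp4:1
Op 8: write(P2, v1, 158). refcount(pp1)=3>1 -> COPY to pp5. 6 ppages; refcounts: pp0:2 pp1:2 pp2:1 pp3:1 pp4:1 pp5:1

yes yes yes yes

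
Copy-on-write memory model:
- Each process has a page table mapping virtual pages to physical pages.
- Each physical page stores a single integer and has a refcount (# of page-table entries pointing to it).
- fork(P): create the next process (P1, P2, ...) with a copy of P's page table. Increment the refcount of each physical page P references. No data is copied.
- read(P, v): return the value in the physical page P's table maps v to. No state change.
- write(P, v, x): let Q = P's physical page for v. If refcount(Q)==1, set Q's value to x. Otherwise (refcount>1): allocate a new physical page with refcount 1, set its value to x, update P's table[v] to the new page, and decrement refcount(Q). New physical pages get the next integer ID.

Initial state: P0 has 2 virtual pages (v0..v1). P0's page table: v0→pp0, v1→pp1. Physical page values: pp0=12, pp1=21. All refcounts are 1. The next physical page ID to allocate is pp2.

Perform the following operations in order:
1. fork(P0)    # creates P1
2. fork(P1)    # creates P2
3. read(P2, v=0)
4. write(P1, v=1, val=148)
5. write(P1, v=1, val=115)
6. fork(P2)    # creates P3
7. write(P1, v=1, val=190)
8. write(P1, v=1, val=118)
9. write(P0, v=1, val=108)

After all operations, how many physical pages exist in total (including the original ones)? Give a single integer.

Answer: 4

Derivation:
Op 1: fork(P0) -> P1. 2 ppages; refcounts: pp0:2 pp1:2
Op 2: fork(P1) -> P2. 2 ppages; refcounts: pp0:3 pp1:3
Op 3: read(P2, v0) -> 12. No state change.
Op 4: write(P1, v1, 148). refcount(pp1)=3>1 -> COPY to pp2. 3 ppages; refcounts: pp0:3 pp1:2 pp2:1
Op 5: write(P1, v1, 115). refcount(pp2)=1 -> write in place. 3 ppages; refcounts: pp0:3 pp1:2 pp2:1
Op 6: fork(P2) -> P3. 3 ppages; refcounts: pp0:4 pp1:3 pp2:1
Op 7: write(P1, v1, 190). refcount(pp2)=1 -> write in place. 3 ppages; refcounts: pp0:4 pp1:3 pp2:1
Op 8: write(P1, v1, 118). refcount(pp2)=1 -> write in place. 3 ppages; refcounts: pp0:4 pp1:3 pp2:1
Op 9: write(P0, v1, 108). refcount(pp1)=3>1 -> COPY to pp3. 4 ppages; refcounts: pp0:4 pp1:2 pp2:1 pp3:1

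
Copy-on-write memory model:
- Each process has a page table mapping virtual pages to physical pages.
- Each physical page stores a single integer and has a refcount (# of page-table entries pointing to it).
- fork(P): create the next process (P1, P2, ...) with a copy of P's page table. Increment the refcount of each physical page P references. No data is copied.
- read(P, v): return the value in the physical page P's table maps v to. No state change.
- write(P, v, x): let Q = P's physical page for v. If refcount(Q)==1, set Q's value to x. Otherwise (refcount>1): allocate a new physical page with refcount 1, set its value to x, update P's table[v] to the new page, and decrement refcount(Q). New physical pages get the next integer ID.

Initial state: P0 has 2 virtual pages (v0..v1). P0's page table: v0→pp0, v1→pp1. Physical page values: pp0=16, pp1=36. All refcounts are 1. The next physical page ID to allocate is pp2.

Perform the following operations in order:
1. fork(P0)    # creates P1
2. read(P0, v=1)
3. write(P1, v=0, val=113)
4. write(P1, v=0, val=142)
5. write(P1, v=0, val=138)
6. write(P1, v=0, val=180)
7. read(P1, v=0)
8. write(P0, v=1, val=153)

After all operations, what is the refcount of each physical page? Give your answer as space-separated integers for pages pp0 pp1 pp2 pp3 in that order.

Op 1: fork(P0) -> P1. 2 ppages; refcounts: pp0:2 pp1:2
Op 2: read(P0, v1) -> 36. No state change.
Op 3: write(P1, v0, 113). refcount(pp0)=2>1 -> COPY to pp2. 3 ppages; refcounts: pp0:1 pp1:2 pp2:1
Op 4: write(P1, v0, 142). refcount(pp2)=1 -> write in place. 3 ppages; refcounts: pp0:1 pp1:2 pp2:1
Op 5: write(P1, v0, 138). refcount(pp2)=1 -> write in place. 3 ppages; refcounts: pp0:1 pp1:2 pp2:1
Op 6: write(P1, v0, 180). refcount(pp2)=1 -> write in place. 3 ppages; refcounts: pp0:1 pp1:2 pp2:1
Op 7: read(P1, v0) -> 180. No state change.
Op 8: write(P0, v1, 153). refcount(pp1)=2>1 -> COPY to pp3. 4 ppages; refcounts: pp0:1 pp1:1 pp2:1 pp3:1

Answer: 1 1 1 1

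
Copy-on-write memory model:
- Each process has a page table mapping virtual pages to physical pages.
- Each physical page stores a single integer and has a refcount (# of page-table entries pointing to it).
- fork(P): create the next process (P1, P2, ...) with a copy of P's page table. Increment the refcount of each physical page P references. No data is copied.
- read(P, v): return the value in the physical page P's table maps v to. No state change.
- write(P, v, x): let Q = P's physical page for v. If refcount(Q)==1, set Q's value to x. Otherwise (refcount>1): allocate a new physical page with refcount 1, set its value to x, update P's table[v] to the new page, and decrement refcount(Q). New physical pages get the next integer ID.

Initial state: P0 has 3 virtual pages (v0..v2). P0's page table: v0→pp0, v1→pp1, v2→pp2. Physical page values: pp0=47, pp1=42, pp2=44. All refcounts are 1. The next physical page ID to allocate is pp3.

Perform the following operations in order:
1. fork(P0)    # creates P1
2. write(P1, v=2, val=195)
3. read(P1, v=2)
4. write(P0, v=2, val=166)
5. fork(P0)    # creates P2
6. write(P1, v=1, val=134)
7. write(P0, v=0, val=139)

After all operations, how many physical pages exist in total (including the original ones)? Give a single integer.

Op 1: fork(P0) -> P1. 3 ppages; refcounts: pp0:2 pp1:2 pp2:2
Op 2: write(P1, v2, 195). refcount(pp2)=2>1 -> COPY to pp3. 4 ppages; refcounts: pp0:2 pp1:2 pp2:1 pp3:1
Op 3: read(P1, v2) -> 195. No state change.
Op 4: write(P0, v2, 166). refcount(pp2)=1 -> write in place. 4 ppages; refcounts: pp0:2 pp1:2 pp2:1 pp3:1
Op 5: fork(P0) -> P2. 4 ppages; refcounts: pp0:3 pp1:3 pp2:2 pp3:1
Op 6: write(P1, v1, 134). refcount(pp1)=3>1 -> COPY to pp4. 5 ppages; refcounts: pp0:3 pp1:2 pp2:2 pp3:1 pp4:1
Op 7: write(P0, v0, 139). refcount(pp0)=3>1 -> COPY to pp5. 6 ppages; refcounts: pp0:2 pp1:2 pp2:2 pp3:1 pp4:1 pp5:1

Answer: 6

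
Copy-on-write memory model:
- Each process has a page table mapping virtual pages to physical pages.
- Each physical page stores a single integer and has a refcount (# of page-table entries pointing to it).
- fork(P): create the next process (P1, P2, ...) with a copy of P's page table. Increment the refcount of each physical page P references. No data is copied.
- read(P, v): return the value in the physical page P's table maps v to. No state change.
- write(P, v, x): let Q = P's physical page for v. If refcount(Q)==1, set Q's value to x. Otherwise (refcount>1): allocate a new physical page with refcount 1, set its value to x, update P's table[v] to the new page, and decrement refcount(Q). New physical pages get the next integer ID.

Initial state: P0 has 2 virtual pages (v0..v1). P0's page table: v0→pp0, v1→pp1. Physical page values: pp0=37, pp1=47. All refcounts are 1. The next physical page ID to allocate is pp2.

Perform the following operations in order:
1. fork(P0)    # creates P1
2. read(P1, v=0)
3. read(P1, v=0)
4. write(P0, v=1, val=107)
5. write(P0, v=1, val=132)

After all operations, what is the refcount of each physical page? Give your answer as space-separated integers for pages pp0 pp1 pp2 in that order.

Answer: 2 1 1

Derivation:
Op 1: fork(P0) -> P1. 2 ppages; refcounts: pp0:2 pp1:2
Op 2: read(P1, v0) -> 37. No state change.
Op 3: read(P1, v0) -> 37. No state change.
Op 4: write(P0, v1, 107). refcount(pp1)=2>1 -> COPY to pp2. 3 ppages; refcounts: pp0:2 pp1:1 pp2:1
Op 5: write(P0, v1, 132). refcount(pp2)=1 -> write in place. 3 ppages; refcounts: pp0:2 pp1:1 pp2:1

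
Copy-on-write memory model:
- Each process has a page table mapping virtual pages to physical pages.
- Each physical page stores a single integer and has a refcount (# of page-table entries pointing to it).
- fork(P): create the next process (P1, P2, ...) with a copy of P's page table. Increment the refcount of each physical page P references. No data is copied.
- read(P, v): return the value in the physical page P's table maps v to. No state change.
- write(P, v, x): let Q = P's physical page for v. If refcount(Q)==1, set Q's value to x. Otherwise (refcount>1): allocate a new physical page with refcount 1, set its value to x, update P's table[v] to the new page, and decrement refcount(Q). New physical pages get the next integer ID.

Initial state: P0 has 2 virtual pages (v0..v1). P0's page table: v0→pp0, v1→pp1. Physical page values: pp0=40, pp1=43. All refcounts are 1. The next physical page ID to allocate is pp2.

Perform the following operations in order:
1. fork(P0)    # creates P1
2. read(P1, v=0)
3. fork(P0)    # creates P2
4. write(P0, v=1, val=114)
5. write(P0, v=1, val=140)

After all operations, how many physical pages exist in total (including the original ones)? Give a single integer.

Op 1: fork(P0) -> P1. 2 ppages; refcounts: pp0:2 pp1:2
Op 2: read(P1, v0) -> 40. No state change.
Op 3: fork(P0) -> P2. 2 ppages; refcounts: pp0:3 pp1:3
Op 4: write(P0, v1, 114). refcount(pp1)=3>1 -> COPY to pp2. 3 ppages; refcounts: pp0:3 pp1:2 pp2:1
Op 5: write(P0, v1, 140). refcount(pp2)=1 -> write in place. 3 ppages; refcounts: pp0:3 pp1:2 pp2:1

Answer: 3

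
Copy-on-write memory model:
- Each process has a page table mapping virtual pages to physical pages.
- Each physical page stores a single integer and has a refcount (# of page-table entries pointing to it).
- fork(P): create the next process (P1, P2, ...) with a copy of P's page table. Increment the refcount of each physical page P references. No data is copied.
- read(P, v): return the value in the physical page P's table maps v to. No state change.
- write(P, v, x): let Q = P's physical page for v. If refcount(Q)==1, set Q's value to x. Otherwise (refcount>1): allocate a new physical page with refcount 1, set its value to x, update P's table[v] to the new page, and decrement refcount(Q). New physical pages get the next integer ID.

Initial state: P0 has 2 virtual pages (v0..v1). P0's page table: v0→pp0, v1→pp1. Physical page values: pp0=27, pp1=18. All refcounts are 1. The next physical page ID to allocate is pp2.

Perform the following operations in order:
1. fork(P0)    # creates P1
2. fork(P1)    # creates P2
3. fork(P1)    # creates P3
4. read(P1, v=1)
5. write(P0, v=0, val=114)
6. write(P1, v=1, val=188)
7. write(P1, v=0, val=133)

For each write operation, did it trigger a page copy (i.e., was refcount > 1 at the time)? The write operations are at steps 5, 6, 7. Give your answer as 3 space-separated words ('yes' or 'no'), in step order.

Op 1: fork(P0) -> P1. 2 ppages; refcounts: pp0:2 pp1:2
Op 2: fork(P1) -> P2. 2 ppages; refcounts: pp0:3 pp1:3
Op 3: fork(P1) -> P3. 2 ppages; refcounts: pp0:4 pp1:4
Op 4: read(P1, v1) -> 18. No state change.
Op 5: write(P0, v0, 114). refcount(pp0)=4>1 -> COPY to pp2. 3 ppages; refcounts: pp0:3 pp1:4 pp2:1
Op 6: write(P1, v1, 188). refcount(pp1)=4>1 -> COPY to pp3. 4 ppages; refcounts: pp0:3 pp1:3 pp2:1 pp3:1
Op 7: write(P1, v0, 133). refcount(pp0)=3>1 -> COPY to pp4. 5 ppages; refcounts: pp0:2 pp1:3 pp2:1 pp3:1 pp4:1

yes yes yes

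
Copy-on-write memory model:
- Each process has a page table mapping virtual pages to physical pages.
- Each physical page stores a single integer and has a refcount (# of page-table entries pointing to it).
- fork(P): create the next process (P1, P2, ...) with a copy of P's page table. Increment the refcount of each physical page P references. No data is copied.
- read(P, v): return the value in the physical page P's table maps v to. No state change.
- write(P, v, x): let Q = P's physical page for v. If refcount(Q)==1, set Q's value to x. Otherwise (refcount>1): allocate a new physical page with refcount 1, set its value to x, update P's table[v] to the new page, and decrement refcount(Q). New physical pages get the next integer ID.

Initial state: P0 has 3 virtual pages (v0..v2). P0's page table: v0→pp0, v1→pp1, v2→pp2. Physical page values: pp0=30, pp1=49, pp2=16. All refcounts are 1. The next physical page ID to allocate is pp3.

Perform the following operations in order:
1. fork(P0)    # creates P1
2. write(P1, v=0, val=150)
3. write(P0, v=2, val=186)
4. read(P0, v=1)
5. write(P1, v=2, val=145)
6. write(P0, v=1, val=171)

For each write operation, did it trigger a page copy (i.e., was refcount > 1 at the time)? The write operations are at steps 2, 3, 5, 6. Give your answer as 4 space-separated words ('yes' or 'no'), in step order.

Op 1: fork(P0) -> P1. 3 ppages; refcounts: pp0:2 pp1:2 pp2:2
Op 2: write(P1, v0, 150). refcount(pp0)=2>1 -> COPY to pp3. 4 ppages; refcounts: pp0:1 pp1:2 pp2:2 pp3:1
Op 3: write(P0, v2, 186). refcount(pp2)=2>1 -> COPY to pp4. 5 ppages; refcounts: pp0:1 pp1:2 pp2:1 pp3:1 pp4:1
Op 4: read(P0, v1) -> 49. No state change.
Op 5: write(P1, v2, 145). refcount(pp2)=1 -> write in place. 5 ppages; refcounts: pp0:1 pp1:2 pp2:1 pp3:1 pp4:1
Op 6: write(P0, v1, 171). refcount(pp1)=2>1 -> COPY to pp5. 6 ppages; refcounts: pp0:1 pp1:1 pp2:1 pp3:1 pp4:1 pp5:1

yes yes no yes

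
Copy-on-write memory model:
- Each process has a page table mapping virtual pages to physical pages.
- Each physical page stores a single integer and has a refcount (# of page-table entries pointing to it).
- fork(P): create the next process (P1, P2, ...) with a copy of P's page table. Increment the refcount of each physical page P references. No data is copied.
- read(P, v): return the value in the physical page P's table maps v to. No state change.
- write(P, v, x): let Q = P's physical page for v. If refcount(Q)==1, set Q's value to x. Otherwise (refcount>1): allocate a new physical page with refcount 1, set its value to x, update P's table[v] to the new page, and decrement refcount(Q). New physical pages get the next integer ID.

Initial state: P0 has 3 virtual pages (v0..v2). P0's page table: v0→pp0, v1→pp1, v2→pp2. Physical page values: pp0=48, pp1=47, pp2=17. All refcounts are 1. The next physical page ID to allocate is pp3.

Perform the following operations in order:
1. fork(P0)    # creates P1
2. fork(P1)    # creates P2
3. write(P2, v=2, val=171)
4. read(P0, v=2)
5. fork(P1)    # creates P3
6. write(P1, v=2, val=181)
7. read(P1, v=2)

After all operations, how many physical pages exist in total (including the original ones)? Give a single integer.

Answer: 5

Derivation:
Op 1: fork(P0) -> P1. 3 ppages; refcounts: pp0:2 pp1:2 pp2:2
Op 2: fork(P1) -> P2. 3 ppages; refcounts: pp0:3 pp1:3 pp2:3
Op 3: write(P2, v2, 171). refcount(pp2)=3>1 -> COPY to pp3. 4 ppages; refcounts: pp0:3 pp1:3 pp2:2 pp3:1
Op 4: read(P0, v2) -> 17. No state change.
Op 5: fork(P1) -> P3. 4 ppages; refcounts: pp0:4 pp1:4 pp2:3 pp3:1
Op 6: write(P1, v2, 181). refcount(pp2)=3>1 -> COPY to pp4. 5 ppages; refcounts: pp0:4 pp1:4 pp2:2 pp3:1 pp4:1
Op 7: read(P1, v2) -> 181. No state change.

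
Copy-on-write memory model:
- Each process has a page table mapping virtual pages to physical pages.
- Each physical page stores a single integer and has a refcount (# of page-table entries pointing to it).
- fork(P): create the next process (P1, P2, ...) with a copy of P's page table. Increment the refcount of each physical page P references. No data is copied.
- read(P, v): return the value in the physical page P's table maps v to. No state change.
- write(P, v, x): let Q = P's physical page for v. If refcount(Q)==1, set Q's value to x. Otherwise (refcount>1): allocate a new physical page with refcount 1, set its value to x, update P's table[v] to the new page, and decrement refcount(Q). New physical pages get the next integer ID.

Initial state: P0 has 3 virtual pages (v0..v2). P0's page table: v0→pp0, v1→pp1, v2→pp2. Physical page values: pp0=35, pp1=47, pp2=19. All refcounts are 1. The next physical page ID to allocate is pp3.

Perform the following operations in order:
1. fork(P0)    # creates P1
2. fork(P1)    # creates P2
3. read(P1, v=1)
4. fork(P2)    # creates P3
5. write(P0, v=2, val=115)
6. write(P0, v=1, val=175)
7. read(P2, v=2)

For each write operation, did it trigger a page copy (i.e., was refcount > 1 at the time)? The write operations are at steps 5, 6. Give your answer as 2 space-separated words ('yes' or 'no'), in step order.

Op 1: fork(P0) -> P1. 3 ppages; refcounts: pp0:2 pp1:2 pp2:2
Op 2: fork(P1) -> P2. 3 ppages; refcounts: pp0:3 pp1:3 pp2:3
Op 3: read(P1, v1) -> 47. No state change.
Op 4: fork(P2) -> P3. 3 ppages; refcounts: pp0:4 pp1:4 pp2:4
Op 5: write(P0, v2, 115). refcount(pp2)=4>1 -> COPY to pp3. 4 ppages; refcounts: pp0:4 pp1:4 pp2:3 pp3:1
Op 6: write(P0, v1, 175). refcount(pp1)=4>1 -> COPY to pp4. 5 ppages; refcounts: pp0:4 pp1:3 pp2:3 pp3:1 pp4:1
Op 7: read(P2, v2) -> 19. No state change.

yes yes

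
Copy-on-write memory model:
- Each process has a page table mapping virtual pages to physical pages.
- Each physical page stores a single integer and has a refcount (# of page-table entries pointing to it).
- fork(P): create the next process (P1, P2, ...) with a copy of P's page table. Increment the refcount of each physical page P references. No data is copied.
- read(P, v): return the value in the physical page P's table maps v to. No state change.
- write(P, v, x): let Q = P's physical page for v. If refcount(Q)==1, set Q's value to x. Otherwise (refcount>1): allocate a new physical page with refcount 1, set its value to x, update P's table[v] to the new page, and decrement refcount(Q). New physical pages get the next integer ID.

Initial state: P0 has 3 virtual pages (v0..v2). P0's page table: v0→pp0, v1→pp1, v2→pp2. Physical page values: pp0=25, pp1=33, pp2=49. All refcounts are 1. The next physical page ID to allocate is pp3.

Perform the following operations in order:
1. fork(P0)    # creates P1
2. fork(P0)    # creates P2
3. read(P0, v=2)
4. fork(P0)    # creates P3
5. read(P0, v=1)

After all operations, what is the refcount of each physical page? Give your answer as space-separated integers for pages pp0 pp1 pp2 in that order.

Answer: 4 4 4

Derivation:
Op 1: fork(P0) -> P1. 3 ppages; refcounts: pp0:2 pp1:2 pp2:2
Op 2: fork(P0) -> P2. 3 ppages; refcounts: pp0:3 pp1:3 pp2:3
Op 3: read(P0, v2) -> 49. No state change.
Op 4: fork(P0) -> P3. 3 ppages; refcounts: pp0:4 pp1:4 pp2:4
Op 5: read(P0, v1) -> 33. No state change.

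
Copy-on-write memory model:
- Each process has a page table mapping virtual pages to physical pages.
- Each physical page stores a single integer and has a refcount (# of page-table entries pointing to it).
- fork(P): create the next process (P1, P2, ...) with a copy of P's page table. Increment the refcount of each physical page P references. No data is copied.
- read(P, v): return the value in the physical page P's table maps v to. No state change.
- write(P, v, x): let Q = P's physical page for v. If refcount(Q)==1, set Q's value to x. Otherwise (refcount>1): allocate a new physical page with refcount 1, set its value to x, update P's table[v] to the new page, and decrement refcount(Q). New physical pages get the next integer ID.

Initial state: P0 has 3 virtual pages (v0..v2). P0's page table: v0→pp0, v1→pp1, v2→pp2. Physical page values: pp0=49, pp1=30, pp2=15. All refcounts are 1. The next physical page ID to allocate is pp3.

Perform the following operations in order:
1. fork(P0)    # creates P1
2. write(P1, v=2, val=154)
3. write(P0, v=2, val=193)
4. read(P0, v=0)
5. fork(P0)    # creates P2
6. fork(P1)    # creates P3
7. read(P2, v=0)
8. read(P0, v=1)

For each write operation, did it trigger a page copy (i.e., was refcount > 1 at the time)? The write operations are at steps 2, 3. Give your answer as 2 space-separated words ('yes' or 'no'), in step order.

Op 1: fork(P0) -> P1. 3 ppages; refcounts: pp0:2 pp1:2 pp2:2
Op 2: write(P1, v2, 154). refcount(pp2)=2>1 -> COPY to pp3. 4 ppages; refcounts: pp0:2 pp1:2 pp2:1 pp3:1
Op 3: write(P0, v2, 193). refcount(pp2)=1 -> write in place. 4 ppages; refcounts: pp0:2 pp1:2 pp2:1 pp3:1
Op 4: read(P0, v0) -> 49. No state change.
Op 5: fork(P0) -> P2. 4 ppages; refcounts: pp0:3 pp1:3 pp2:2 pp3:1
Op 6: fork(P1) -> P3. 4 ppages; refcounts: pp0:4 pp1:4 pp2:2 pp3:2
Op 7: read(P2, v0) -> 49. No state change.
Op 8: read(P0, v1) -> 30. No state change.

yes no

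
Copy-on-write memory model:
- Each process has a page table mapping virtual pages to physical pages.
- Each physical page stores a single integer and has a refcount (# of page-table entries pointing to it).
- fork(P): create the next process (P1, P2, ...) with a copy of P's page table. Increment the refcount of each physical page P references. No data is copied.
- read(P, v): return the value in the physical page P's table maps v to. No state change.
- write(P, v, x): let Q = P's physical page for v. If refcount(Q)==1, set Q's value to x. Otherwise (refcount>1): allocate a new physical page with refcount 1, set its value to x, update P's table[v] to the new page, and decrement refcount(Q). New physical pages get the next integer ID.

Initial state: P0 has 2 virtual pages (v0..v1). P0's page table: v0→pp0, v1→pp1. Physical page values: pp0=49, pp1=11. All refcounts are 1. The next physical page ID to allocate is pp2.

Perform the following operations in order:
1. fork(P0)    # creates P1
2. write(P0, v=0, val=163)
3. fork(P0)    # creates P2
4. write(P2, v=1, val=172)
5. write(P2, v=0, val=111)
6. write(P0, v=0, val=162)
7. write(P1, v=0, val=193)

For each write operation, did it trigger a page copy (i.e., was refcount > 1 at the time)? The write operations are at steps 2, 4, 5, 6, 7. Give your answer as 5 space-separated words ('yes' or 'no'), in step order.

Op 1: fork(P0) -> P1. 2 ppages; refcounts: pp0:2 pp1:2
Op 2: write(P0, v0, 163). refcount(pp0)=2>1 -> COPY to pp2. 3 ppages; refcounts: pp0:1 pp1:2 pp2:1
Op 3: fork(P0) -> P2. 3 ppages; refcounts: pp0:1 pp1:3 pp2:2
Op 4: write(P2, v1, 172). refcount(pp1)=3>1 -> COPY to pp3. 4 ppages; refcounts: pp0:1 pp1:2 pp2:2 pp3:1
Op 5: write(P2, v0, 111). refcount(pp2)=2>1 -> COPY to pp4. 5 ppages; refcounts: pp0:1 pp1:2 pp2:1 pp3:1 pp4:1
Op 6: write(P0, v0, 162). refcount(pp2)=1 -> write in place. 5 ppages; refcounts: pp0:1 pp1:2 pp2:1 pp3:1 pp4:1
Op 7: write(P1, v0, 193). refcount(pp0)=1 -> write in place. 5 ppages; refcounts: pp0:1 pp1:2 pp2:1 pp3:1 pp4:1

yes yes yes no no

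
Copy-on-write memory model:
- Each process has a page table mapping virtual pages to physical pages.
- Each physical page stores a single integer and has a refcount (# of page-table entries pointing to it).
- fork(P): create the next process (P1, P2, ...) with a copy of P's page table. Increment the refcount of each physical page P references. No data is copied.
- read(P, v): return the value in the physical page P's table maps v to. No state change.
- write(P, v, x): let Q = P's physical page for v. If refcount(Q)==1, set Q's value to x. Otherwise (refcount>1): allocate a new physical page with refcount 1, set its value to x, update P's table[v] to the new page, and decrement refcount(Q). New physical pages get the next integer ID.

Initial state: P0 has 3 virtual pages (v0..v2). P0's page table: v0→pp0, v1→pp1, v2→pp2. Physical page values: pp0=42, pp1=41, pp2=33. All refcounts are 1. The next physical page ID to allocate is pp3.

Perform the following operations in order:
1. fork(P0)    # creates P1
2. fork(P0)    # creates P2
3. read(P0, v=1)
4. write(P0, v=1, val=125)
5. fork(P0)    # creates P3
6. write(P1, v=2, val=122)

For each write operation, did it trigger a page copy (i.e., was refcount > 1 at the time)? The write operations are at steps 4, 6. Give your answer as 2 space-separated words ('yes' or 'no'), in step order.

Op 1: fork(P0) -> P1. 3 ppages; refcounts: pp0:2 pp1:2 pp2:2
Op 2: fork(P0) -> P2. 3 ppages; refcounts: pp0:3 pp1:3 pp2:3
Op 3: read(P0, v1) -> 41. No state change.
Op 4: write(P0, v1, 125). refcount(pp1)=3>1 -> COPY to pp3. 4 ppages; refcounts: pp0:3 pp1:2 pp2:3 pp3:1
Op 5: fork(P0) -> P3. 4 ppages; refcounts: pp0:4 pp1:2 pp2:4 pp3:2
Op 6: write(P1, v2, 122). refcount(pp2)=4>1 -> COPY to pp4. 5 ppages; refcounts: pp0:4 pp1:2 pp2:3 pp3:2 pp4:1

yes yes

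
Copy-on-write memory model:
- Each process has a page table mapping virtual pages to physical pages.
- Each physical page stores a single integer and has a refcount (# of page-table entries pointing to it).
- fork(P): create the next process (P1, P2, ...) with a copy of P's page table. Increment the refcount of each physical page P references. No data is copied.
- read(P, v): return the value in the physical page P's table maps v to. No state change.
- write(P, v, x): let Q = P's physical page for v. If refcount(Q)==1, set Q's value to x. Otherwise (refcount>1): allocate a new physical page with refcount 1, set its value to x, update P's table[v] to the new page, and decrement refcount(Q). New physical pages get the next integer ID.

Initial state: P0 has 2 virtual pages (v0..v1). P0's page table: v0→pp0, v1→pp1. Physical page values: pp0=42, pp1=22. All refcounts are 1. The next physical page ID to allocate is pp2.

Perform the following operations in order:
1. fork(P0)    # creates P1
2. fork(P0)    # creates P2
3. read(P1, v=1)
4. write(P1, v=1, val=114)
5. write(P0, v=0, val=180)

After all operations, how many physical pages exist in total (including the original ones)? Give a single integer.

Op 1: fork(P0) -> P1. 2 ppages; refcounts: pp0:2 pp1:2
Op 2: fork(P0) -> P2. 2 ppages; refcounts: pp0:3 pp1:3
Op 3: read(P1, v1) -> 22. No state change.
Op 4: write(P1, v1, 114). refcount(pp1)=3>1 -> COPY to pp2. 3 ppages; refcounts: pp0:3 pp1:2 pp2:1
Op 5: write(P0, v0, 180). refcount(pp0)=3>1 -> COPY to pp3. 4 ppages; refcounts: pp0:2 pp1:2 pp2:1 pp3:1

Answer: 4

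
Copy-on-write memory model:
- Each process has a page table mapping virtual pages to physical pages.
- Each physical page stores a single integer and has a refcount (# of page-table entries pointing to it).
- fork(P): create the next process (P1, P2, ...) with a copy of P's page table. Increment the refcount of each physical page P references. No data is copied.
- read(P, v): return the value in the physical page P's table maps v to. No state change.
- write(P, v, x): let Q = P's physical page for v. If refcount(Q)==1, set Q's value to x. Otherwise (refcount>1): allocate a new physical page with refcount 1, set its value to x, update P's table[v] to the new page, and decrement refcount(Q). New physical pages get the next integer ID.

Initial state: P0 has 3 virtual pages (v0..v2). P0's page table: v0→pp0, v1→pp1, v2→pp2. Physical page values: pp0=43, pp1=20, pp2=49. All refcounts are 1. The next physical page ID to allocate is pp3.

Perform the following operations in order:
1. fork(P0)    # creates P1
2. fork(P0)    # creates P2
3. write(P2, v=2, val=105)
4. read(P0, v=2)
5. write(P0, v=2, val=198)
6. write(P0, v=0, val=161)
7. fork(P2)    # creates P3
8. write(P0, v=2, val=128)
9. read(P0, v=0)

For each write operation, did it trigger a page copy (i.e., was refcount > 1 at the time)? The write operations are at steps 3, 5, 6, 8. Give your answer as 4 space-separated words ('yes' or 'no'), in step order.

Op 1: fork(P0) -> P1. 3 ppages; refcounts: pp0:2 pp1:2 pp2:2
Op 2: fork(P0) -> P2. 3 ppages; refcounts: pp0:3 pp1:3 pp2:3
Op 3: write(P2, v2, 105). refcount(pp2)=3>1 -> COPY to pp3. 4 ppages; refcounts: pp0:3 pp1:3 pp2:2 pp3:1
Op 4: read(P0, v2) -> 49. No state change.
Op 5: write(P0, v2, 198). refcount(pp2)=2>1 -> COPY to pp4. 5 ppages; refcounts: pp0:3 pp1:3 pp2:1 pp3:1 pp4:1
Op 6: write(P0, v0, 161). refcount(pp0)=3>1 -> COPY to pp5. 6 ppages; refcounts: pp0:2 pp1:3 pp2:1 pp3:1 pp4:1 pp5:1
Op 7: fork(P2) -> P3. 6 ppages; refcounts: pp0:3 pp1:4 pp2:1 pp3:2 pp4:1 pp5:1
Op 8: write(P0, v2, 128). refcount(pp4)=1 -> write in place. 6 ppages; refcounts: pp0:3 pp1:4 pp2:1 pp3:2 pp4:1 pp5:1
Op 9: read(P0, v0) -> 161. No state change.

yes yes yes no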